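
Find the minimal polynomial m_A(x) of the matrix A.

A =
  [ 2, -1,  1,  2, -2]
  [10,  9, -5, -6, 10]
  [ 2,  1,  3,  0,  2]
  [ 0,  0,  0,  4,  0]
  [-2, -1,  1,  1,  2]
x^2 - 8*x + 16

The characteristic polynomial is χ_A(x) = (x - 4)^5, so the eigenvalues are known. The minimal polynomial is
  m_A(x) = Π_λ (x − λ)^{k_λ}
where k_λ is the size of the *largest* Jordan block for λ (equivalently, the smallest k with (A − λI)^k v = 0 for every generalised eigenvector v of λ).

  λ = 4: largest Jordan block has size 2, contributing (x − 4)^2

So m_A(x) = (x - 4)^2 = x^2 - 8*x + 16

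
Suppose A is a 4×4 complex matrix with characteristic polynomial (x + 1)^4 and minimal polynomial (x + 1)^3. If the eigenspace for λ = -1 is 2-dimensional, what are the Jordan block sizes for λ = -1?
Block sizes for λ = -1: [3, 1]

Step 1 — from the characteristic polynomial, algebraic multiplicity of λ = -1 is 4. From dim ker(A − (-1)·I) = 2, there are exactly 2 Jordan blocks for λ = -1.
Step 2 — from the minimal polynomial, the factor (x + 1)^3 tells us the largest block for λ = -1 has size 3.
Step 3 — with total size 4, 2 blocks, and largest block 3, the block sizes (in nonincreasing order) are [3, 1].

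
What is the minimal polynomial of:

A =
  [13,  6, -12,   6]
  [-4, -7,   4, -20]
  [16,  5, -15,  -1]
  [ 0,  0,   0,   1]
x^3 + 9*x^2 + 15*x - 25

The characteristic polynomial is χ_A(x) = (x - 1)^2*(x + 5)^2, so the eigenvalues are known. The minimal polynomial is
  m_A(x) = Π_λ (x − λ)^{k_λ}
where k_λ is the size of the *largest* Jordan block for λ (equivalently, the smallest k with (A − λI)^k v = 0 for every generalised eigenvector v of λ).

  λ = -5: largest Jordan block has size 2, contributing (x + 5)^2
  λ = 1: largest Jordan block has size 1, contributing (x − 1)

So m_A(x) = (x - 1)*(x + 5)^2 = x^3 + 9*x^2 + 15*x - 25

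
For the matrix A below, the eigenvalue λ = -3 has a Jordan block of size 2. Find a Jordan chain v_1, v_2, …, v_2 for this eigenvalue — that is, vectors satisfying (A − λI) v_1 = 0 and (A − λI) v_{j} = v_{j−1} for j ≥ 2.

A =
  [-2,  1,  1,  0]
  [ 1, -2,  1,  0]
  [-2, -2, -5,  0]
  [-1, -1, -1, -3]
A Jordan chain for λ = -3 of length 2:
v_1 = (1, 1, -2, -1)ᵀ
v_2 = (1, 0, 0, 0)ᵀ

Let N = A − (-3)·I. We want v_2 with N^2 v_2 = 0 but N^1 v_2 ≠ 0; then v_{j-1} := N · v_j for j = 2, …, 2.

Pick v_2 = (1, 0, 0, 0)ᵀ.
Then v_1 = N · v_2 = (1, 1, -2, -1)ᵀ.

Sanity check: (A − (-3)·I) v_1 = (0, 0, 0, 0)ᵀ = 0. ✓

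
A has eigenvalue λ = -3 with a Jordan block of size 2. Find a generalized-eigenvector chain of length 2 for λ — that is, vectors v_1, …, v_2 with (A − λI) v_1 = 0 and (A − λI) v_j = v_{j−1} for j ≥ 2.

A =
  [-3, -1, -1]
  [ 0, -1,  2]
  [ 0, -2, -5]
A Jordan chain for λ = -3 of length 2:
v_1 = (-1, 2, -2)ᵀ
v_2 = (0, 1, 0)ᵀ

Let N = A − (-3)·I. We want v_2 with N^2 v_2 = 0 but N^1 v_2 ≠ 0; then v_{j-1} := N · v_j for j = 2, …, 2.

Pick v_2 = (0, 1, 0)ᵀ.
Then v_1 = N · v_2 = (-1, 2, -2)ᵀ.

Sanity check: (A − (-3)·I) v_1 = (0, 0, 0)ᵀ = 0. ✓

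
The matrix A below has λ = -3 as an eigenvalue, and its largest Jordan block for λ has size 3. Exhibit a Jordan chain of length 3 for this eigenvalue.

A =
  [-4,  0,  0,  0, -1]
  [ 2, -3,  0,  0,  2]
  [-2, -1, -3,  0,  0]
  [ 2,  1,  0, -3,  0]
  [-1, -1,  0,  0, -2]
A Jordan chain for λ = -3 of length 3:
v_1 = (2, -4, 0, 0, -2)ᵀ
v_2 = (-1, 2, -2, 2, -1)ᵀ
v_3 = (1, 0, 0, 0, 0)ᵀ

Let N = A − (-3)·I. We want v_3 with N^3 v_3 = 0 but N^2 v_3 ≠ 0; then v_{j-1} := N · v_j for j = 3, …, 2.

Pick v_3 = (1, 0, 0, 0, 0)ᵀ.
Then v_2 = N · v_3 = (-1, 2, -2, 2, -1)ᵀ.
Then v_1 = N · v_2 = (2, -4, 0, 0, -2)ᵀ.

Sanity check: (A − (-3)·I) v_1 = (0, 0, 0, 0, 0)ᵀ = 0. ✓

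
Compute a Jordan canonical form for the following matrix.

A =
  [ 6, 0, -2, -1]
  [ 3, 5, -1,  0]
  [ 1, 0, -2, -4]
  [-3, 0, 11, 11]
J_3(5) ⊕ J_1(5)

The characteristic polynomial is
  det(x·I − A) = x^4 - 20*x^3 + 150*x^2 - 500*x + 625 = (x - 5)^4

Eigenvalues and multiplicities (the geometric multiplicity of λ is n − rank(A − λI), which equals the number of Jordan blocks for λ):
  λ = 5: algebraic multiplicity = 4, geometric multiplicity = 2

Determining the block sizes for each eigenvalue:
  λ = 5: with am = 4 and gm = 2, the partition is not yet determined (e.g. several partitions of 4 into 2 parts exist). Let N = A − (5)·I. Computing rank(N^1) = 2, rank(N^2) = 1, rank(N^3) = 0; the number of blocks of size ≥ j is rank(N^{j−1}) − rank(N^j), giving [2, 1, 1]. So we have 1 block(s) of size 3, 1 block(s) of size 1 → block sizes [3, 1]

Assembling the blocks gives a Jordan form
J =
  [5, 1, 0, 0]
  [0, 5, 1, 0]
  [0, 0, 5, 0]
  [0, 0, 0, 5]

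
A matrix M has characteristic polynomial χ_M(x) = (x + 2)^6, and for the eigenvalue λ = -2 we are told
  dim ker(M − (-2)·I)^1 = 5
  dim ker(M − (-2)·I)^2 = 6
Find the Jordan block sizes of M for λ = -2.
Block sizes for λ = -2: [2, 1, 1, 1, 1]

From the dimensions of kernels of powers, the number of Jordan blocks of size at least j is d_j − d_{j−1} where d_j = dim ker(N^j) (with d_0 = 0). Computing the differences gives [5, 1].
The number of blocks of size exactly k is (#blocks of size ≥ k) − (#blocks of size ≥ k + 1), so the partition is: 4 block(s) of size 1, 1 block(s) of size 2.
In nonincreasing order the block sizes are [2, 1, 1, 1, 1].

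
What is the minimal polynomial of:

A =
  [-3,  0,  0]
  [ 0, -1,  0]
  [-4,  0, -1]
x^2 + 4*x + 3

The characteristic polynomial is χ_A(x) = (x + 1)^2*(x + 3), so the eigenvalues are known. The minimal polynomial is
  m_A(x) = Π_λ (x − λ)^{k_λ}
where k_λ is the size of the *largest* Jordan block for λ (equivalently, the smallest k with (A − λI)^k v = 0 for every generalised eigenvector v of λ).

  λ = -3: largest Jordan block has size 1, contributing (x + 3)
  λ = -1: largest Jordan block has size 1, contributing (x + 1)

So m_A(x) = (x + 1)*(x + 3) = x^2 + 4*x + 3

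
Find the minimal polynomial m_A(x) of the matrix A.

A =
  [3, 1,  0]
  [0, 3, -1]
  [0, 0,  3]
x^3 - 9*x^2 + 27*x - 27

The characteristic polynomial is χ_A(x) = (x - 3)^3, so the eigenvalues are known. The minimal polynomial is
  m_A(x) = Π_λ (x − λ)^{k_λ}
where k_λ is the size of the *largest* Jordan block for λ (equivalently, the smallest k with (A − λI)^k v = 0 for every generalised eigenvector v of λ).

  λ = 3: largest Jordan block has size 3, contributing (x − 3)^3

So m_A(x) = (x - 3)^3 = x^3 - 9*x^2 + 27*x - 27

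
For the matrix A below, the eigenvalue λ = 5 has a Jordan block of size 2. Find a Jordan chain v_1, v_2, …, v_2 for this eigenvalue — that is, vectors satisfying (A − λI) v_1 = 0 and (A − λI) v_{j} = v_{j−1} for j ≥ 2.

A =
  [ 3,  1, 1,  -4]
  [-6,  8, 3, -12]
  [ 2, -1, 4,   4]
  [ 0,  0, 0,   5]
A Jordan chain for λ = 5 of length 2:
v_1 = (-2, -6, 2, 0)ᵀ
v_2 = (1, 0, 0, 0)ᵀ

Let N = A − (5)·I. We want v_2 with N^2 v_2 = 0 but N^1 v_2 ≠ 0; then v_{j-1} := N · v_j for j = 2, …, 2.

Pick v_2 = (1, 0, 0, 0)ᵀ.
Then v_1 = N · v_2 = (-2, -6, 2, 0)ᵀ.

Sanity check: (A − (5)·I) v_1 = (0, 0, 0, 0)ᵀ = 0. ✓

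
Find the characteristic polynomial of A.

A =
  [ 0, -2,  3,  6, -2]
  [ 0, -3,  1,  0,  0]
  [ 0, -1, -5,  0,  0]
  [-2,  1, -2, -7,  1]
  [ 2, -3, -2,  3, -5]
x^5 + 20*x^4 + 160*x^3 + 640*x^2 + 1280*x + 1024

Expanding det(x·I − A) (e.g. by cofactor expansion or by noting that A is similar to its Jordan form J, which has the same characteristic polynomial as A) gives
  χ_A(x) = x^5 + 20*x^4 + 160*x^3 + 640*x^2 + 1280*x + 1024
which factors as (x + 4)^5. The eigenvalues (with algebraic multiplicities) are λ = -4 with multiplicity 5.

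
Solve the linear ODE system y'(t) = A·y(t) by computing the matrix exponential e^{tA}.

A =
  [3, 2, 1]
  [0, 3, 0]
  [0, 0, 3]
e^{tA} =
  [exp(3*t), 2*t*exp(3*t), t*exp(3*t)]
  [0, exp(3*t), 0]
  [0, 0, exp(3*t)]

Strategy: write A = P · J · P⁻¹ where J is a Jordan canonical form, so e^{tA} = P · e^{tJ} · P⁻¹, and e^{tJ} can be computed block-by-block.

A has Jordan form
J =
  [3, 1, 0]
  [0, 3, 0]
  [0, 0, 3]
(up to reordering of blocks).

Per-block formulas:
  For a 1×1 block at λ = 3: exp(t · [3]) = [e^(3t)].
  For a 2×2 Jordan block J_2(3): exp(t · J_2(3)) = e^(3t)·(I + t·N), where N is the 2×2 nilpotent shift.

After assembling e^{tJ} and conjugating by P, we get:

e^{tA} =
  [exp(3*t), 2*t*exp(3*t), t*exp(3*t)]
  [0, exp(3*t), 0]
  [0, 0, exp(3*t)]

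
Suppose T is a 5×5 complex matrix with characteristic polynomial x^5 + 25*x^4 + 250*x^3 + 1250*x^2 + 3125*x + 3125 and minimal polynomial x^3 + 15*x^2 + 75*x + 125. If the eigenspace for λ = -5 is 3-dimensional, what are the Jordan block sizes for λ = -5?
Block sizes for λ = -5: [3, 1, 1]

Step 1 — from the characteristic polynomial, algebraic multiplicity of λ = -5 is 5. From dim ker(T − (-5)·I) = 3, there are exactly 3 Jordan blocks for λ = -5.
Step 2 — from the minimal polynomial, the factor (x + 5)^3 tells us the largest block for λ = -5 has size 3.
Step 3 — with total size 5, 3 blocks, and largest block 3, the block sizes (in nonincreasing order) are [3, 1, 1].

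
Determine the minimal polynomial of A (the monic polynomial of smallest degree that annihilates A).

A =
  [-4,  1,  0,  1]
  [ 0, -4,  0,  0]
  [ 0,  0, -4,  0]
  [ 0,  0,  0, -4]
x^2 + 8*x + 16

The characteristic polynomial is χ_A(x) = (x + 4)^4, so the eigenvalues are known. The minimal polynomial is
  m_A(x) = Π_λ (x − λ)^{k_λ}
where k_λ is the size of the *largest* Jordan block for λ (equivalently, the smallest k with (A − λI)^k v = 0 for every generalised eigenvector v of λ).

  λ = -4: largest Jordan block has size 2, contributing (x + 4)^2

So m_A(x) = (x + 4)^2 = x^2 + 8*x + 16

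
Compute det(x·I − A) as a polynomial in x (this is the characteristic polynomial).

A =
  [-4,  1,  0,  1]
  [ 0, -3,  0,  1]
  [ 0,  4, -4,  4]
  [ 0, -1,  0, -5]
x^4 + 16*x^3 + 96*x^2 + 256*x + 256

Expanding det(x·I − A) (e.g. by cofactor expansion or by noting that A is similar to its Jordan form J, which has the same characteristic polynomial as A) gives
  χ_A(x) = x^4 + 16*x^3 + 96*x^2 + 256*x + 256
which factors as (x + 4)^4. The eigenvalues (with algebraic multiplicities) are λ = -4 with multiplicity 4.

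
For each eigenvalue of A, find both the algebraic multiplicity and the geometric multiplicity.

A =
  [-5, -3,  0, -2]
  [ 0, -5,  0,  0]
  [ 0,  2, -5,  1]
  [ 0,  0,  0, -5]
λ = -5: alg = 4, geom = 2

Step 1 — factor the characteristic polynomial to read off the algebraic multiplicities:
  χ_A(x) = (x + 5)^4

Step 2 — compute geometric multiplicities via the rank-nullity identity g(λ) = n − rank(A − λI):
  rank(A − (-5)·I) = 2, so dim ker(A − (-5)·I) = n − 2 = 2

Summary:
  λ = -5: algebraic multiplicity = 4, geometric multiplicity = 2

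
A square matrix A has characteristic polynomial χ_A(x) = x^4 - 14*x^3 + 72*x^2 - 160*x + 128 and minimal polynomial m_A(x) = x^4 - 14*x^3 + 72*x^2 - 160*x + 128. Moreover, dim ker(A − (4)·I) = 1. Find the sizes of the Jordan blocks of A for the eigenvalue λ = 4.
Block sizes for λ = 4: [3]

Step 1 — from the characteristic polynomial, algebraic multiplicity of λ = 4 is 3. From dim ker(A − (4)·I) = 1, there are exactly 1 Jordan blocks for λ = 4.
Step 2 — from the minimal polynomial, the factor (x − 4)^3 tells us the largest block for λ = 4 has size 3.
Step 3 — with total size 3, 1 blocks, and largest block 3, the block sizes (in nonincreasing order) are [3].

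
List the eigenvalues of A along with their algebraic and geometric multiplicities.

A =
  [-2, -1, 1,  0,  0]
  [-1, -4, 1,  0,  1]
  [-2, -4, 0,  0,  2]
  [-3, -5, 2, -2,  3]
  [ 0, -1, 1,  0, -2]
λ = -2: alg = 5, geom = 3

Step 1 — factor the characteristic polynomial to read off the algebraic multiplicities:
  χ_A(x) = (x + 2)^5

Step 2 — compute geometric multiplicities via the rank-nullity identity g(λ) = n − rank(A − λI):
  rank(A − (-2)·I) = 2, so dim ker(A − (-2)·I) = n − 2 = 3

Summary:
  λ = -2: algebraic multiplicity = 5, geometric multiplicity = 3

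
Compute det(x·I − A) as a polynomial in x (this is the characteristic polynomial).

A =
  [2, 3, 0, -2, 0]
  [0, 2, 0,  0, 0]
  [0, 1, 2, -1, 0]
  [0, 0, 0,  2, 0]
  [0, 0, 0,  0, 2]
x^5 - 10*x^4 + 40*x^3 - 80*x^2 + 80*x - 32

Expanding det(x·I − A) (e.g. by cofactor expansion or by noting that A is similar to its Jordan form J, which has the same characteristic polynomial as A) gives
  χ_A(x) = x^5 - 10*x^4 + 40*x^3 - 80*x^2 + 80*x - 32
which factors as (x - 2)^5. The eigenvalues (with algebraic multiplicities) are λ = 2 with multiplicity 5.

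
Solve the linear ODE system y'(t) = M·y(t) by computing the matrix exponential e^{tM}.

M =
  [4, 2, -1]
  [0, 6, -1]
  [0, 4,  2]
e^{tM} =
  [exp(4*t), 2*t*exp(4*t), -t*exp(4*t)]
  [0, 2*t*exp(4*t) + exp(4*t), -t*exp(4*t)]
  [0, 4*t*exp(4*t), -2*t*exp(4*t) + exp(4*t)]

Strategy: write M = P · J · P⁻¹ where J is a Jordan canonical form, so e^{tM} = P · e^{tJ} · P⁻¹, and e^{tJ} can be computed block-by-block.

M has Jordan form
J =
  [4, 1, 0]
  [0, 4, 0]
  [0, 0, 4]
(up to reordering of blocks).

Per-block formulas:
  For a 1×1 block at λ = 4: exp(t · [4]) = [e^(4t)].
  For a 2×2 Jordan block J_2(4): exp(t · J_2(4)) = e^(4t)·(I + t·N), where N is the 2×2 nilpotent shift.

After assembling e^{tJ} and conjugating by P, we get:

e^{tM} =
  [exp(4*t), 2*t*exp(4*t), -t*exp(4*t)]
  [0, 2*t*exp(4*t) + exp(4*t), -t*exp(4*t)]
  [0, 4*t*exp(4*t), -2*t*exp(4*t) + exp(4*t)]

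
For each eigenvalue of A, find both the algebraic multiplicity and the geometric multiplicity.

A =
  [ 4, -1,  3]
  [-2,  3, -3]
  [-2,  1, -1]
λ = 2: alg = 3, geom = 2

Step 1 — factor the characteristic polynomial to read off the algebraic multiplicities:
  χ_A(x) = (x - 2)^3

Step 2 — compute geometric multiplicities via the rank-nullity identity g(λ) = n − rank(A − λI):
  rank(A − (2)·I) = 1, so dim ker(A − (2)·I) = n − 1 = 2

Summary:
  λ = 2: algebraic multiplicity = 3, geometric multiplicity = 2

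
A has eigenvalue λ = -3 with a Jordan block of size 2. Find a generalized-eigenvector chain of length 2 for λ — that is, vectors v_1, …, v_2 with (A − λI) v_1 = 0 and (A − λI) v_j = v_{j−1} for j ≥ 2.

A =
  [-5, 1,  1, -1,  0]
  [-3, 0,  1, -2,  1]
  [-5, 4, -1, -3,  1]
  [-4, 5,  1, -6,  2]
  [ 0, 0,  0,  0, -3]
A Jordan chain for λ = -3 of length 2:
v_1 = (-2, -3, -5, -4, 0)ᵀ
v_2 = (1, 0, 0, 0, 0)ᵀ

Let N = A − (-3)·I. We want v_2 with N^2 v_2 = 0 but N^1 v_2 ≠ 0; then v_{j-1} := N · v_j for j = 2, …, 2.

Pick v_2 = (1, 0, 0, 0, 0)ᵀ.
Then v_1 = N · v_2 = (-2, -3, -5, -4, 0)ᵀ.

Sanity check: (A − (-3)·I) v_1 = (0, 0, 0, 0, 0)ᵀ = 0. ✓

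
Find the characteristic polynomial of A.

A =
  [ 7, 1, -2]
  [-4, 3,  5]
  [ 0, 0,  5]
x^3 - 15*x^2 + 75*x - 125

Expanding det(x·I − A) (e.g. by cofactor expansion or by noting that A is similar to its Jordan form J, which has the same characteristic polynomial as A) gives
  χ_A(x) = x^3 - 15*x^2 + 75*x - 125
which factors as (x - 5)^3. The eigenvalues (with algebraic multiplicities) are λ = 5 with multiplicity 3.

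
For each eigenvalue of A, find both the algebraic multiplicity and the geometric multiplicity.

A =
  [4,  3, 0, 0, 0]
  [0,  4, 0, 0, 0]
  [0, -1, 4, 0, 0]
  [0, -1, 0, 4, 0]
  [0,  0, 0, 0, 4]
λ = 4: alg = 5, geom = 4

Step 1 — factor the characteristic polynomial to read off the algebraic multiplicities:
  χ_A(x) = (x - 4)^5

Step 2 — compute geometric multiplicities via the rank-nullity identity g(λ) = n − rank(A − λI):
  rank(A − (4)·I) = 1, so dim ker(A − (4)·I) = n − 1 = 4

Summary:
  λ = 4: algebraic multiplicity = 5, geometric multiplicity = 4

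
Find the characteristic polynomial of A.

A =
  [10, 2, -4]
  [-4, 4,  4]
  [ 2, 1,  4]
x^3 - 18*x^2 + 108*x - 216

Expanding det(x·I − A) (e.g. by cofactor expansion or by noting that A is similar to its Jordan form J, which has the same characteristic polynomial as A) gives
  χ_A(x) = x^3 - 18*x^2 + 108*x - 216
which factors as (x - 6)^3. The eigenvalues (with algebraic multiplicities) are λ = 6 with multiplicity 3.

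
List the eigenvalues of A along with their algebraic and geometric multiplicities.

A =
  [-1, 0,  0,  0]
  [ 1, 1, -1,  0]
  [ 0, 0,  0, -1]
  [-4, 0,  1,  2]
λ = -1: alg = 1, geom = 1; λ = 1: alg = 3, geom = 1

Step 1 — factor the characteristic polynomial to read off the algebraic multiplicities:
  χ_A(x) = (x - 1)^3*(x + 1)

Step 2 — compute geometric multiplicities via the rank-nullity identity g(λ) = n − rank(A − λI):
  rank(A − (-1)·I) = 3, so dim ker(A − (-1)·I) = n − 3 = 1
  rank(A − (1)·I) = 3, so dim ker(A − (1)·I) = n − 3 = 1

Summary:
  λ = -1: algebraic multiplicity = 1, geometric multiplicity = 1
  λ = 1: algebraic multiplicity = 3, geometric multiplicity = 1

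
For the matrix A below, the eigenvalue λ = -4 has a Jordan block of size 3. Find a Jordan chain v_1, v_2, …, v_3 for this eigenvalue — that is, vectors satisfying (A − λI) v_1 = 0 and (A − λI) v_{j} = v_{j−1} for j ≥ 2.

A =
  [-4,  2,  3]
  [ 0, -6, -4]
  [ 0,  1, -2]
A Jordan chain for λ = -4 of length 3:
v_1 = (-1, 0, 0)ᵀ
v_2 = (2, -2, 1)ᵀ
v_3 = (0, 1, 0)ᵀ

Let N = A − (-4)·I. We want v_3 with N^3 v_3 = 0 but N^2 v_3 ≠ 0; then v_{j-1} := N · v_j for j = 3, …, 2.

Pick v_3 = (0, 1, 0)ᵀ.
Then v_2 = N · v_3 = (2, -2, 1)ᵀ.
Then v_1 = N · v_2 = (-1, 0, 0)ᵀ.

Sanity check: (A − (-4)·I) v_1 = (0, 0, 0)ᵀ = 0. ✓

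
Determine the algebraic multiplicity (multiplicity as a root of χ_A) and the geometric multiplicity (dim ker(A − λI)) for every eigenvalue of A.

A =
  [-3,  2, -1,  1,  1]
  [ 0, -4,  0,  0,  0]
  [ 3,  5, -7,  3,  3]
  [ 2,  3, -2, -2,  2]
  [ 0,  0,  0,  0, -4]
λ = -4: alg = 5, geom = 3

Step 1 — factor the characteristic polynomial to read off the algebraic multiplicities:
  χ_A(x) = (x + 4)^5

Step 2 — compute geometric multiplicities via the rank-nullity identity g(λ) = n − rank(A − λI):
  rank(A − (-4)·I) = 2, so dim ker(A − (-4)·I) = n − 2 = 3

Summary:
  λ = -4: algebraic multiplicity = 5, geometric multiplicity = 3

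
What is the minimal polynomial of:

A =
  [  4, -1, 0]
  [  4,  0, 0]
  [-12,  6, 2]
x^2 - 4*x + 4

The characteristic polynomial is χ_A(x) = (x - 2)^3, so the eigenvalues are known. The minimal polynomial is
  m_A(x) = Π_λ (x − λ)^{k_λ}
where k_λ is the size of the *largest* Jordan block for λ (equivalently, the smallest k with (A − λI)^k v = 0 for every generalised eigenvector v of λ).

  λ = 2: largest Jordan block has size 2, contributing (x − 2)^2

So m_A(x) = (x - 2)^2 = x^2 - 4*x + 4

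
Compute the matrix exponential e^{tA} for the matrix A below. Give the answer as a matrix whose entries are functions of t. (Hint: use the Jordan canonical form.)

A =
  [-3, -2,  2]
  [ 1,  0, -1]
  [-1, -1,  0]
e^{tA} =
  [-2*t*exp(-t) + exp(-t), -2*t*exp(-t), 2*t*exp(-t)]
  [t*exp(-t), t*exp(-t) + exp(-t), -t*exp(-t)]
  [-t*exp(-t), -t*exp(-t), t*exp(-t) + exp(-t)]

Strategy: write A = P · J · P⁻¹ where J is a Jordan canonical form, so e^{tA} = P · e^{tJ} · P⁻¹, and e^{tJ} can be computed block-by-block.

A has Jordan form
J =
  [-1,  1,  0]
  [ 0, -1,  0]
  [ 0,  0, -1]
(up to reordering of blocks).

Per-block formulas:
  For a 1×1 block at λ = -1: exp(t · [-1]) = [e^(-1t)].
  For a 2×2 Jordan block J_2(-1): exp(t · J_2(-1)) = e^(-1t)·(I + t·N), where N is the 2×2 nilpotent shift.

After assembling e^{tJ} and conjugating by P, we get:

e^{tA} =
  [-2*t*exp(-t) + exp(-t), -2*t*exp(-t), 2*t*exp(-t)]
  [t*exp(-t), t*exp(-t) + exp(-t), -t*exp(-t)]
  [-t*exp(-t), -t*exp(-t), t*exp(-t) + exp(-t)]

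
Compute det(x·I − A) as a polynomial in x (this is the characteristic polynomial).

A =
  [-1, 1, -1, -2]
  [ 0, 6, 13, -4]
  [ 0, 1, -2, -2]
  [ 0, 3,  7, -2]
x^4 - x^3 - 9*x^2 - 11*x - 4

Expanding det(x·I − A) (e.g. by cofactor expansion or by noting that A is similar to its Jordan form J, which has the same characteristic polynomial as A) gives
  χ_A(x) = x^4 - x^3 - 9*x^2 - 11*x - 4
which factors as (x - 4)*(x + 1)^3. The eigenvalues (with algebraic multiplicities) are λ = -1 with multiplicity 3, λ = 4 with multiplicity 1.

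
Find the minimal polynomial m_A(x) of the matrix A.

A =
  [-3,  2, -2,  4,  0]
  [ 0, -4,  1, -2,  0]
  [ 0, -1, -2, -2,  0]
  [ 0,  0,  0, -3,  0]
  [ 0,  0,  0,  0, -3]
x^2 + 6*x + 9

The characteristic polynomial is χ_A(x) = (x + 3)^5, so the eigenvalues are known. The minimal polynomial is
  m_A(x) = Π_λ (x − λ)^{k_λ}
where k_λ is the size of the *largest* Jordan block for λ (equivalently, the smallest k with (A − λI)^k v = 0 for every generalised eigenvector v of λ).

  λ = -3: largest Jordan block has size 2, contributing (x + 3)^2

So m_A(x) = (x + 3)^2 = x^2 + 6*x + 9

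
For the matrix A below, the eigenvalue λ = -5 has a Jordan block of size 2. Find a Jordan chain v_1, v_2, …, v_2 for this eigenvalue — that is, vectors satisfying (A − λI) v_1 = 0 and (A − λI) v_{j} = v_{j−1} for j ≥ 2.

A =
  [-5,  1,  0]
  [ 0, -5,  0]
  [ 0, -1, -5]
A Jordan chain for λ = -5 of length 2:
v_1 = (1, 0, -1)ᵀ
v_2 = (0, 1, 0)ᵀ

Let N = A − (-5)·I. We want v_2 with N^2 v_2 = 0 but N^1 v_2 ≠ 0; then v_{j-1} := N · v_j for j = 2, …, 2.

Pick v_2 = (0, 1, 0)ᵀ.
Then v_1 = N · v_2 = (1, 0, -1)ᵀ.

Sanity check: (A − (-5)·I) v_1 = (0, 0, 0)ᵀ = 0. ✓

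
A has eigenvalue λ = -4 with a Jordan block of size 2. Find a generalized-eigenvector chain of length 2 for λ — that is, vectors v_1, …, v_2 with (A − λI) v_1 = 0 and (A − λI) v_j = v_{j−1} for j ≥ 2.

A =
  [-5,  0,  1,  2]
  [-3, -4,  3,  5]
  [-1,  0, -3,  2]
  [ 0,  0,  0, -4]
A Jordan chain for λ = -4 of length 2:
v_1 = (-1, -3, -1, 0)ᵀ
v_2 = (1, 0, 0, 0)ᵀ

Let N = A − (-4)·I. We want v_2 with N^2 v_2 = 0 but N^1 v_2 ≠ 0; then v_{j-1} := N · v_j for j = 2, …, 2.

Pick v_2 = (1, 0, 0, 0)ᵀ.
Then v_1 = N · v_2 = (-1, -3, -1, 0)ᵀ.

Sanity check: (A − (-4)·I) v_1 = (0, 0, 0, 0)ᵀ = 0. ✓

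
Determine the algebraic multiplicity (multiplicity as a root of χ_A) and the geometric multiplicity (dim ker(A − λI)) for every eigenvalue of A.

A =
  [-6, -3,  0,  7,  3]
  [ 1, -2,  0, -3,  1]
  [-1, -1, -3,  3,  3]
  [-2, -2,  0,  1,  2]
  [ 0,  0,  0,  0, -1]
λ = -3: alg = 3, geom = 2; λ = -1: alg = 2, geom = 2

Step 1 — factor the characteristic polynomial to read off the algebraic multiplicities:
  χ_A(x) = (x + 1)^2*(x + 3)^3

Step 2 — compute geometric multiplicities via the rank-nullity identity g(λ) = n − rank(A − λI):
  rank(A − (-3)·I) = 3, so dim ker(A − (-3)·I) = n − 3 = 2
  rank(A − (-1)·I) = 3, so dim ker(A − (-1)·I) = n − 3 = 2

Summary:
  λ = -3: algebraic multiplicity = 3, geometric multiplicity = 2
  λ = -1: algebraic multiplicity = 2, geometric multiplicity = 2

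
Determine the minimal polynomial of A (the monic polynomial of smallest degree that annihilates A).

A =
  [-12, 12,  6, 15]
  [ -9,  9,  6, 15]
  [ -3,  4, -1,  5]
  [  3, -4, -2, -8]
x^2 + 6*x + 9

The characteristic polynomial is χ_A(x) = (x + 3)^4, so the eigenvalues are known. The minimal polynomial is
  m_A(x) = Π_λ (x − λ)^{k_λ}
where k_λ is the size of the *largest* Jordan block for λ (equivalently, the smallest k with (A − λI)^k v = 0 for every generalised eigenvector v of λ).

  λ = -3: largest Jordan block has size 2, contributing (x + 3)^2

So m_A(x) = (x + 3)^2 = x^2 + 6*x + 9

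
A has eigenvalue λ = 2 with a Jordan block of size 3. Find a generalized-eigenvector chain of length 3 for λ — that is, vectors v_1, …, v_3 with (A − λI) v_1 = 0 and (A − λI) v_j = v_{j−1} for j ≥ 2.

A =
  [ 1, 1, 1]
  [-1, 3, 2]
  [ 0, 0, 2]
A Jordan chain for λ = 2 of length 3:
v_1 = (1, 1, 0)ᵀ
v_2 = (1, 2, 0)ᵀ
v_3 = (0, 0, 1)ᵀ

Let N = A − (2)·I. We want v_3 with N^3 v_3 = 0 but N^2 v_3 ≠ 0; then v_{j-1} := N · v_j for j = 3, …, 2.

Pick v_3 = (0, 0, 1)ᵀ.
Then v_2 = N · v_3 = (1, 2, 0)ᵀ.
Then v_1 = N · v_2 = (1, 1, 0)ᵀ.

Sanity check: (A − (2)·I) v_1 = (0, 0, 0)ᵀ = 0. ✓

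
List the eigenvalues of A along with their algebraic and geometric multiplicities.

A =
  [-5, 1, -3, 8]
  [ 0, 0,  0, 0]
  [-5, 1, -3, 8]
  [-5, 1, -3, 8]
λ = 0: alg = 4, geom = 3

Step 1 — factor the characteristic polynomial to read off the algebraic multiplicities:
  χ_A(x) = x^4

Step 2 — compute geometric multiplicities via the rank-nullity identity g(λ) = n − rank(A − λI):
  rank(A − (0)·I) = 1, so dim ker(A − (0)·I) = n − 1 = 3

Summary:
  λ = 0: algebraic multiplicity = 4, geometric multiplicity = 3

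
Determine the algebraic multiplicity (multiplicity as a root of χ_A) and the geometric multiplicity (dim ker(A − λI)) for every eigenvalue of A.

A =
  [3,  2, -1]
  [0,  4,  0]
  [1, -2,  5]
λ = 4: alg = 3, geom = 2

Step 1 — factor the characteristic polynomial to read off the algebraic multiplicities:
  χ_A(x) = (x - 4)^3

Step 2 — compute geometric multiplicities via the rank-nullity identity g(λ) = n − rank(A − λI):
  rank(A − (4)·I) = 1, so dim ker(A − (4)·I) = n − 1 = 2

Summary:
  λ = 4: algebraic multiplicity = 3, geometric multiplicity = 2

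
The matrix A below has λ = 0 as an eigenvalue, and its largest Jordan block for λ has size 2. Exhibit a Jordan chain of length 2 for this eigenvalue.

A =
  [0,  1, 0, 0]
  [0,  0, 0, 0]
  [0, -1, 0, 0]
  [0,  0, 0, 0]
A Jordan chain for λ = 0 of length 2:
v_1 = (1, 0, -1, 0)ᵀ
v_2 = (0, 1, 0, 0)ᵀ

Let N = A − (0)·I. We want v_2 with N^2 v_2 = 0 but N^1 v_2 ≠ 0; then v_{j-1} := N · v_j for j = 2, …, 2.

Pick v_2 = (0, 1, 0, 0)ᵀ.
Then v_1 = N · v_2 = (1, 0, -1, 0)ᵀ.

Sanity check: (A − (0)·I) v_1 = (0, 0, 0, 0)ᵀ = 0. ✓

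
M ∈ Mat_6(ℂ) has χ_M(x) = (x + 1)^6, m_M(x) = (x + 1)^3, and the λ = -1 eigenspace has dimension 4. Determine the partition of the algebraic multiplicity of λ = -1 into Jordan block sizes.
Block sizes for λ = -1: [3, 1, 1, 1]

Step 1 — from the characteristic polynomial, algebraic multiplicity of λ = -1 is 6. From dim ker(M − (-1)·I) = 4, there are exactly 4 Jordan blocks for λ = -1.
Step 2 — from the minimal polynomial, the factor (x + 1)^3 tells us the largest block for λ = -1 has size 3.
Step 3 — with total size 6, 4 blocks, and largest block 3, the block sizes (in nonincreasing order) are [3, 1, 1, 1].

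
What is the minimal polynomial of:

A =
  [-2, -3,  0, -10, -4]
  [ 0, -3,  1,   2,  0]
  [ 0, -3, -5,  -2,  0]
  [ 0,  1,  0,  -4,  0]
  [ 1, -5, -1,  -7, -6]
x^3 + 12*x^2 + 48*x + 64

The characteristic polynomial is χ_A(x) = (x + 4)^5, so the eigenvalues are known. The minimal polynomial is
  m_A(x) = Π_λ (x − λ)^{k_λ}
where k_λ is the size of the *largest* Jordan block for λ (equivalently, the smallest k with (A − λI)^k v = 0 for every generalised eigenvector v of λ).

  λ = -4: largest Jordan block has size 3, contributing (x + 4)^3

So m_A(x) = (x + 4)^3 = x^3 + 12*x^2 + 48*x + 64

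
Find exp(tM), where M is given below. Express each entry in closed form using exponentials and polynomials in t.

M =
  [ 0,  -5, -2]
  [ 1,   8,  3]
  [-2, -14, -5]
e^{tM} =
  [-t*exp(t) + exp(t), -t^2*exp(t) - 5*t*exp(t), -t^2*exp(t)/2 - 2*t*exp(t)]
  [t*exp(t), t^2*exp(t) + 7*t*exp(t) + exp(t), t^2*exp(t)/2 + 3*t*exp(t)]
  [-2*t*exp(t), -2*t^2*exp(t) - 14*t*exp(t), -t^2*exp(t) - 6*t*exp(t) + exp(t)]

Strategy: write M = P · J · P⁻¹ where J is a Jordan canonical form, so e^{tM} = P · e^{tJ} · P⁻¹, and e^{tJ} can be computed block-by-block.

M has Jordan form
J =
  [1, 1, 0]
  [0, 1, 1]
  [0, 0, 1]
(up to reordering of blocks).

Per-block formulas:
  For a 3×3 Jordan block J_3(1): exp(t · J_3(1)) = e^(1t)·(I + t·N + (t^2/2)·N^2), where N is the 3×3 nilpotent shift.

After assembling e^{tJ} and conjugating by P, we get:

e^{tM} =
  [-t*exp(t) + exp(t), -t^2*exp(t) - 5*t*exp(t), -t^2*exp(t)/2 - 2*t*exp(t)]
  [t*exp(t), t^2*exp(t) + 7*t*exp(t) + exp(t), t^2*exp(t)/2 + 3*t*exp(t)]
  [-2*t*exp(t), -2*t^2*exp(t) - 14*t*exp(t), -t^2*exp(t) - 6*t*exp(t) + exp(t)]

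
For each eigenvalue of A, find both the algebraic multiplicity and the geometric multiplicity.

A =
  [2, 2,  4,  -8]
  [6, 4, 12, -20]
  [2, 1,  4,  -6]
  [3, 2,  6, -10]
λ = 0: alg = 4, geom = 2

Step 1 — factor the characteristic polynomial to read off the algebraic multiplicities:
  χ_A(x) = x^4

Step 2 — compute geometric multiplicities via the rank-nullity identity g(λ) = n − rank(A − λI):
  rank(A − (0)·I) = 2, so dim ker(A − (0)·I) = n − 2 = 2

Summary:
  λ = 0: algebraic multiplicity = 4, geometric multiplicity = 2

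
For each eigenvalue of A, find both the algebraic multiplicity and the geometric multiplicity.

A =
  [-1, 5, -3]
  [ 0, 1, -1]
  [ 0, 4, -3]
λ = -1: alg = 3, geom = 1

Step 1 — factor the characteristic polynomial to read off the algebraic multiplicities:
  χ_A(x) = (x + 1)^3

Step 2 — compute geometric multiplicities via the rank-nullity identity g(λ) = n − rank(A − λI):
  rank(A − (-1)·I) = 2, so dim ker(A − (-1)·I) = n − 2 = 1

Summary:
  λ = -1: algebraic multiplicity = 3, geometric multiplicity = 1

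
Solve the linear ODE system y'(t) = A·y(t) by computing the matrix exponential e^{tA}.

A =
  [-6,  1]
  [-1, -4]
e^{tA} =
  [-t*exp(-5*t) + exp(-5*t), t*exp(-5*t)]
  [-t*exp(-5*t), t*exp(-5*t) + exp(-5*t)]

Strategy: write A = P · J · P⁻¹ where J is a Jordan canonical form, so e^{tA} = P · e^{tJ} · P⁻¹, and e^{tJ} can be computed block-by-block.

A has Jordan form
J =
  [-5,  1]
  [ 0, -5]
(up to reordering of blocks).

Per-block formulas:
  For a 2×2 Jordan block J_2(-5): exp(t · J_2(-5)) = e^(-5t)·(I + t·N), where N is the 2×2 nilpotent shift.

After assembling e^{tJ} and conjugating by P, we get:

e^{tA} =
  [-t*exp(-5*t) + exp(-5*t), t*exp(-5*t)]
  [-t*exp(-5*t), t*exp(-5*t) + exp(-5*t)]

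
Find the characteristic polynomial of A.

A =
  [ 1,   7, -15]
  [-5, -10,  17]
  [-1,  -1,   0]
x^3 + 9*x^2 + 27*x + 27

Expanding det(x·I − A) (e.g. by cofactor expansion or by noting that A is similar to its Jordan form J, which has the same characteristic polynomial as A) gives
  χ_A(x) = x^3 + 9*x^2 + 27*x + 27
which factors as (x + 3)^3. The eigenvalues (with algebraic multiplicities) are λ = -3 with multiplicity 3.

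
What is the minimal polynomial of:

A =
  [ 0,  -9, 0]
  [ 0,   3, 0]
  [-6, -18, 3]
x^2 - 3*x

The characteristic polynomial is χ_A(x) = x*(x - 3)^2, so the eigenvalues are known. The minimal polynomial is
  m_A(x) = Π_λ (x − λ)^{k_λ}
where k_λ is the size of the *largest* Jordan block for λ (equivalently, the smallest k with (A − λI)^k v = 0 for every generalised eigenvector v of λ).

  λ = 0: largest Jordan block has size 1, contributing (x − 0)
  λ = 3: largest Jordan block has size 1, contributing (x − 3)

So m_A(x) = x*(x - 3) = x^2 - 3*x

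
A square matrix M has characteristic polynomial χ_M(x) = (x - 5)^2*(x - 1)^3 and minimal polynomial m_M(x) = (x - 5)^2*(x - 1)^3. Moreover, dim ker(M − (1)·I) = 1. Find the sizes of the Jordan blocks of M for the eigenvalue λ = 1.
Block sizes for λ = 1: [3]

Step 1 — from the characteristic polynomial, algebraic multiplicity of λ = 1 is 3. From dim ker(M − (1)·I) = 1, there are exactly 1 Jordan blocks for λ = 1.
Step 2 — from the minimal polynomial, the factor (x − 1)^3 tells us the largest block for λ = 1 has size 3.
Step 3 — with total size 3, 1 blocks, and largest block 3, the block sizes (in nonincreasing order) are [3].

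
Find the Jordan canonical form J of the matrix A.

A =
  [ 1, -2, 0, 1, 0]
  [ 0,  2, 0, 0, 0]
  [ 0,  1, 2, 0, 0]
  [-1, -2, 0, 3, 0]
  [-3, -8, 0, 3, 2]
J_2(2) ⊕ J_2(2) ⊕ J_1(2)

The characteristic polynomial is
  det(x·I − A) = x^5 - 10*x^4 + 40*x^3 - 80*x^2 + 80*x - 32 = (x - 2)^5

Eigenvalues and multiplicities (the geometric multiplicity of λ is n − rank(A − λI), which equals the number of Jordan blocks for λ):
  λ = 2: algebraic multiplicity = 5, geometric multiplicity = 3

Determining the block sizes for each eigenvalue:
  λ = 2: with am = 5 and gm = 3, the partition is not yet determined (e.g. several partitions of 5 into 3 parts exist). Let N = A − (2)·I. Computing rank(N^1) = 2, rank(N^2) = 0; the number of blocks of size ≥ j is rank(N^{j−1}) − rank(N^j), giving [3, 2]. So we have 2 block(s) of size 2, 1 block(s) of size 1 → block sizes [2, 2, 1]

Assembling the blocks gives a Jordan form
J =
  [2, 1, 0, 0, 0]
  [0, 2, 0, 0, 0]
  [0, 0, 2, 1, 0]
  [0, 0, 0, 2, 0]
  [0, 0, 0, 0, 2]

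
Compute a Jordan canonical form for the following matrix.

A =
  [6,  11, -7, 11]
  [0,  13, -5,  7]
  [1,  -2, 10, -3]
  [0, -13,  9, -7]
J_1(4) ⊕ J_3(6)

The characteristic polynomial is
  det(x·I − A) = x^4 - 22*x^3 + 180*x^2 - 648*x + 864 = (x - 6)^3*(x - 4)

Eigenvalues and multiplicities (the geometric multiplicity of λ is n − rank(A − λI), which equals the number of Jordan blocks for λ):
  λ = 4: algebraic multiplicity = 1, geometric multiplicity = 1
  λ = 6: algebraic multiplicity = 3, geometric multiplicity = 1

Determining the block sizes for each eigenvalue:
  λ = 4: one block (gm = 1), so the single block has size am = 1 → block sizes [1]
  λ = 6: one block (gm = 1), so the single block has size am = 3 → block sizes [3]

Assembling the blocks gives a Jordan form
J =
  [4, 0, 0, 0]
  [0, 6, 1, 0]
  [0, 0, 6, 1]
  [0, 0, 0, 6]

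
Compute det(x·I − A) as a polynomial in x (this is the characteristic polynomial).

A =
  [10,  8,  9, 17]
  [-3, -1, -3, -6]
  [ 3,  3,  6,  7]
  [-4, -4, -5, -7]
x^4 - 8*x^3 + 24*x^2 - 32*x + 16

Expanding det(x·I − A) (e.g. by cofactor expansion or by noting that A is similar to its Jordan form J, which has the same characteristic polynomial as A) gives
  χ_A(x) = x^4 - 8*x^3 + 24*x^2 - 32*x + 16
which factors as (x - 2)^4. The eigenvalues (with algebraic multiplicities) are λ = 2 with multiplicity 4.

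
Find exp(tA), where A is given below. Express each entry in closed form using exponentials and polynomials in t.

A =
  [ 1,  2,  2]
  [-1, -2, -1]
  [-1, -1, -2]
e^{tA} =
  [2*t*exp(-t) + exp(-t), 2*t*exp(-t), 2*t*exp(-t)]
  [-t*exp(-t), -t*exp(-t) + exp(-t), -t*exp(-t)]
  [-t*exp(-t), -t*exp(-t), -t*exp(-t) + exp(-t)]

Strategy: write A = P · J · P⁻¹ where J is a Jordan canonical form, so e^{tA} = P · e^{tJ} · P⁻¹, and e^{tJ} can be computed block-by-block.

A has Jordan form
J =
  [-1,  1,  0]
  [ 0, -1,  0]
  [ 0,  0, -1]
(up to reordering of blocks).

Per-block formulas:
  For a 1×1 block at λ = -1: exp(t · [-1]) = [e^(-1t)].
  For a 2×2 Jordan block J_2(-1): exp(t · J_2(-1)) = e^(-1t)·(I + t·N), where N is the 2×2 nilpotent shift.

After assembling e^{tJ} and conjugating by P, we get:

e^{tA} =
  [2*t*exp(-t) + exp(-t), 2*t*exp(-t), 2*t*exp(-t)]
  [-t*exp(-t), -t*exp(-t) + exp(-t), -t*exp(-t)]
  [-t*exp(-t), -t*exp(-t), -t*exp(-t) + exp(-t)]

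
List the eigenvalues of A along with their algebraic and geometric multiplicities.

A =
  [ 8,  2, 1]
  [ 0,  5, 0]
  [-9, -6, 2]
λ = 5: alg = 3, geom = 2

Step 1 — factor the characteristic polynomial to read off the algebraic multiplicities:
  χ_A(x) = (x - 5)^3

Step 2 — compute geometric multiplicities via the rank-nullity identity g(λ) = n − rank(A − λI):
  rank(A − (5)·I) = 1, so dim ker(A − (5)·I) = n − 1 = 2

Summary:
  λ = 5: algebraic multiplicity = 3, geometric multiplicity = 2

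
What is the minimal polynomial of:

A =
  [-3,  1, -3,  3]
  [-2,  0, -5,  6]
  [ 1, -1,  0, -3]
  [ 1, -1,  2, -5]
x^3 + 6*x^2 + 12*x + 8

The characteristic polynomial is χ_A(x) = (x + 2)^4, so the eigenvalues are known. The minimal polynomial is
  m_A(x) = Π_λ (x − λ)^{k_λ}
where k_λ is the size of the *largest* Jordan block for λ (equivalently, the smallest k with (A − λI)^k v = 0 for every generalised eigenvector v of λ).

  λ = -2: largest Jordan block has size 3, contributing (x + 2)^3

So m_A(x) = (x + 2)^3 = x^3 + 6*x^2 + 12*x + 8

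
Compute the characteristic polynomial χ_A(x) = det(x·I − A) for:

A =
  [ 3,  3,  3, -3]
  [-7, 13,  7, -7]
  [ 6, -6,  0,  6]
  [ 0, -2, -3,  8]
x^4 - 24*x^3 + 216*x^2 - 864*x + 1296

Expanding det(x·I − A) (e.g. by cofactor expansion or by noting that A is similar to its Jordan form J, which has the same characteristic polynomial as A) gives
  χ_A(x) = x^4 - 24*x^3 + 216*x^2 - 864*x + 1296
which factors as (x - 6)^4. The eigenvalues (with algebraic multiplicities) are λ = 6 with multiplicity 4.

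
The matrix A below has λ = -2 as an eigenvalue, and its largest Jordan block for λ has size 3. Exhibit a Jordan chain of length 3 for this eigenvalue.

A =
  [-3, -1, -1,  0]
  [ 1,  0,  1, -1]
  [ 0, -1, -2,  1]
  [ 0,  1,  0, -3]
A Jordan chain for λ = -2 of length 3:
v_1 = (0, 1, -1, 1)ᵀ
v_2 = (-1, 1, 0, 0)ᵀ
v_3 = (1, 0, 0, 0)ᵀ

Let N = A − (-2)·I. We want v_3 with N^3 v_3 = 0 but N^2 v_3 ≠ 0; then v_{j-1} := N · v_j for j = 3, …, 2.

Pick v_3 = (1, 0, 0, 0)ᵀ.
Then v_2 = N · v_3 = (-1, 1, 0, 0)ᵀ.
Then v_1 = N · v_2 = (0, 1, -1, 1)ᵀ.

Sanity check: (A − (-2)·I) v_1 = (0, 0, 0, 0)ᵀ = 0. ✓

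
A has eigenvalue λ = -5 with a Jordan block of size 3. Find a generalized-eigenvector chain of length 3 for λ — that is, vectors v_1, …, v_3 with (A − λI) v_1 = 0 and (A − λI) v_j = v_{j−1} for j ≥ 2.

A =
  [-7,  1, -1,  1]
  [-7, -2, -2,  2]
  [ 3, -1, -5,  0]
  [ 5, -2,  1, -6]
A Jordan chain for λ = -5 of length 3:
v_1 = (-1, -3, 1, 2)ᵀ
v_2 = (-2, -7, 3, 5)ᵀ
v_3 = (1, 0, 0, 0)ᵀ

Let N = A − (-5)·I. We want v_3 with N^3 v_3 = 0 but N^2 v_3 ≠ 0; then v_{j-1} := N · v_j for j = 3, …, 2.

Pick v_3 = (1, 0, 0, 0)ᵀ.
Then v_2 = N · v_3 = (-2, -7, 3, 5)ᵀ.
Then v_1 = N · v_2 = (-1, -3, 1, 2)ᵀ.

Sanity check: (A − (-5)·I) v_1 = (0, 0, 0, 0)ᵀ = 0. ✓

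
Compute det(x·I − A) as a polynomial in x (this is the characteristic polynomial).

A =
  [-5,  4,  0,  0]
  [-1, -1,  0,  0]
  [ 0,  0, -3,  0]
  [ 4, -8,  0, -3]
x^4 + 12*x^3 + 54*x^2 + 108*x + 81

Expanding det(x·I − A) (e.g. by cofactor expansion or by noting that A is similar to its Jordan form J, which has the same characteristic polynomial as A) gives
  χ_A(x) = x^4 + 12*x^3 + 54*x^2 + 108*x + 81
which factors as (x + 3)^4. The eigenvalues (with algebraic multiplicities) are λ = -3 with multiplicity 4.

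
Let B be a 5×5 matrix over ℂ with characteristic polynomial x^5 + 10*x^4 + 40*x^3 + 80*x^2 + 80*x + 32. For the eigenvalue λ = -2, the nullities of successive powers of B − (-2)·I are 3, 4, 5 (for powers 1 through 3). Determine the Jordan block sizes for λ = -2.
Block sizes for λ = -2: [3, 1, 1]

From the dimensions of kernels of powers, the number of Jordan blocks of size at least j is d_j − d_{j−1} where d_j = dim ker(N^j) (with d_0 = 0). Computing the differences gives [3, 1, 1].
The number of blocks of size exactly k is (#blocks of size ≥ k) − (#blocks of size ≥ k + 1), so the partition is: 2 block(s) of size 1, 1 block(s) of size 3.
In nonincreasing order the block sizes are [3, 1, 1].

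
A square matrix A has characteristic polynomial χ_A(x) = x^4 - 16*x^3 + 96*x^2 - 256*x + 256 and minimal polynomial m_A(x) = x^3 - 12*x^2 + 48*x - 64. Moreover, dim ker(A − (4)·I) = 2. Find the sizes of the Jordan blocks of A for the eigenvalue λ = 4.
Block sizes for λ = 4: [3, 1]

Step 1 — from the characteristic polynomial, algebraic multiplicity of λ = 4 is 4. From dim ker(A − (4)·I) = 2, there are exactly 2 Jordan blocks for λ = 4.
Step 2 — from the minimal polynomial, the factor (x − 4)^3 tells us the largest block for λ = 4 has size 3.
Step 3 — with total size 4, 2 blocks, and largest block 3, the block sizes (in nonincreasing order) are [3, 1].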